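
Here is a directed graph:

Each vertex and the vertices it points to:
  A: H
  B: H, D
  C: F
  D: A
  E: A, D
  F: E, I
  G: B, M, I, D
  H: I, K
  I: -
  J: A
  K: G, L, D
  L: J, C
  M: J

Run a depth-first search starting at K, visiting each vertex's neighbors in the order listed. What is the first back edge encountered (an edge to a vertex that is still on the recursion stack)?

H->K

DFS from K (visiting each vertex's neighbors in the order listed); mark gray on enter, black on exit:
K gray
  G gray
    B gray
      H gray
        I gray
        I black
        H→K: K is gray → back edge
First back edge: H → K.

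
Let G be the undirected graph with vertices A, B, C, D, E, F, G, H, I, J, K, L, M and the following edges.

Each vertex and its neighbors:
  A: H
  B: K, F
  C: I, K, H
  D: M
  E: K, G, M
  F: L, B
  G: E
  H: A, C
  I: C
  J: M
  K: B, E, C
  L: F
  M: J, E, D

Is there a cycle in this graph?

No

DFS, tracking each vertex's parent; an edge to a visited non-parent vertex closes a cycle.
Start from K:
visit K (parent –)
  visit B (parent K)
    B–K: parent, skip
    visit F (parent B)
      visit L (parent F)
        L–F: parent, skip
      F–B: parent, skip
  visit E (parent K)
    E–K: parent, skip
    visit G (parent E)
      G–E: parent, skip
    visit M (parent E)
      visit J (parent M)
        J–M: parent, skip
      M–E: parent, skip
      visit D (parent M)
        D–M: parent, skip
  visit C (parent K)
    visit I (parent C)
      I–C: parent, skip
    C–K: parent, skip
    visit H (parent C)
      visit A (parent H)
        A–H: parent, skip
      H–C: parent, skip
No non-parent visited neighbor found — the graph is a forest.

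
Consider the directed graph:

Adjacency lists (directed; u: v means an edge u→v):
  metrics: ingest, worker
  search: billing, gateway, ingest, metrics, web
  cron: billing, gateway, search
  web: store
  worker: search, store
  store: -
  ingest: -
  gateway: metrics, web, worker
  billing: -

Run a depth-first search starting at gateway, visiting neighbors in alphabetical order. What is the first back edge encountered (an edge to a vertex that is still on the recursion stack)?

search->gateway

DFS from gateway (visiting neighbors in alphabetical order); mark gray on enter, black on exit:
gateway gray
  metrics gray
    ingest gray
    ingest black
    worker gray
      search gray
        billing gray
        billing black
        search→gateway: gateway is gray → back edge
First back edge: search → gateway.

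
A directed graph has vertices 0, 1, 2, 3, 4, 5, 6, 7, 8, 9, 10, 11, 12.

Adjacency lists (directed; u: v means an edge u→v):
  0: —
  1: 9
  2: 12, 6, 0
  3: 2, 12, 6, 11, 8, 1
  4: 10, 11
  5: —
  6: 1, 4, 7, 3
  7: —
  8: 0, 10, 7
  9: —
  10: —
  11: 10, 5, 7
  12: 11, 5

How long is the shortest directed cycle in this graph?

For each vertex v, BFS finds the shortest path from v back to v.
The shortest such closed walk is 6 → 3 → 6, length 2.

2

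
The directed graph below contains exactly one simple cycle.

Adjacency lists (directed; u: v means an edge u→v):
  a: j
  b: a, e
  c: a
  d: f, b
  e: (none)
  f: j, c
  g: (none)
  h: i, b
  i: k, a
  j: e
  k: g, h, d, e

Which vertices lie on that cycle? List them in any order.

h, i, k

DFS with gray/black marking from k:
k gray
  g gray
  g black
  h gray
    i gray
      i→k: k is gray → back edge
Back edge closes the cycle k → h → i → k; its vertices are {h, i, k}.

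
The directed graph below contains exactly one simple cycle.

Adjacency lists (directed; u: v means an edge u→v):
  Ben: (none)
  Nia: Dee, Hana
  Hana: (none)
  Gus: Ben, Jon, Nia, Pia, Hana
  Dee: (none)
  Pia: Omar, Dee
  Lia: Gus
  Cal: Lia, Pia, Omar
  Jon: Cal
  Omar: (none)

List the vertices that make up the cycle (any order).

DFS with gray/black marking from Gus:
Gus gray
  Ben gray
  Ben black
  Jon gray
    Cal gray
      Lia gray
        Lia→Gus: Gus is gray → back edge
Back edge closes the cycle Gus → Jon → Cal → Lia → Gus; its vertices are {Cal, Gus, Jon, Lia}.

Cal, Gus, Jon, Lia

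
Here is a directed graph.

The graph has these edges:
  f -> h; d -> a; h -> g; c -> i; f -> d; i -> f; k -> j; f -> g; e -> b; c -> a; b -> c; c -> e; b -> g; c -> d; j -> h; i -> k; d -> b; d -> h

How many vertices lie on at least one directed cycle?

A vertex is on a directed cycle iff it belongs to a strongly connected component of size ≥ 2 (or has a self-loop).
The vertices on cycles are {b, c, d, e, f, i} — 6 in total.

6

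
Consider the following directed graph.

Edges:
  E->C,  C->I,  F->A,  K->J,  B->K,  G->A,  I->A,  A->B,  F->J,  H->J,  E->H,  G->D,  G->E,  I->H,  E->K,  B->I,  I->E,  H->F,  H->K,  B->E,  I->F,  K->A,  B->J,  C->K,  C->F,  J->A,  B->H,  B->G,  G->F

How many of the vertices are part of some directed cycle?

10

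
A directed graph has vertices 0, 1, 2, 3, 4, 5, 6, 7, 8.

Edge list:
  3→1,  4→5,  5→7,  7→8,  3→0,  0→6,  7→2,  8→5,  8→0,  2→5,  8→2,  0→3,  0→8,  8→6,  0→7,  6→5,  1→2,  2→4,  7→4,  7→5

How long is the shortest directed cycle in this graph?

For each vertex v, BFS finds the shortest path from v back to v.
The shortest such closed walk is 0 → 3 → 0, length 2.

2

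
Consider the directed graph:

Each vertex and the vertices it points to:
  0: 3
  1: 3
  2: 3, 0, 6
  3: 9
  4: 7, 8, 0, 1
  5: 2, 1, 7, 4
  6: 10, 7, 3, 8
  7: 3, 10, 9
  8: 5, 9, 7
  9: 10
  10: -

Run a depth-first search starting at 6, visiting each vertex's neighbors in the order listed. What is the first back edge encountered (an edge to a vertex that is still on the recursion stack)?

2->6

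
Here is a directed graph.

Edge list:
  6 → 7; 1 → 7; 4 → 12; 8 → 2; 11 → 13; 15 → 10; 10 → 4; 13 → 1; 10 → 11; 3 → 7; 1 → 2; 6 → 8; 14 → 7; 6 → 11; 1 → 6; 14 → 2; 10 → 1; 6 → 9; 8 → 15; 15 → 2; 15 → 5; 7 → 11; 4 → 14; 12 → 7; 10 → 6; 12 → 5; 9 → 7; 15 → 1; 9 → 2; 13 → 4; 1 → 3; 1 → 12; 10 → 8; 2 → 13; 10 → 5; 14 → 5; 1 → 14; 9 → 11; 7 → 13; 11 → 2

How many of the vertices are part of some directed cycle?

14

A vertex is on a directed cycle iff it belongs to a strongly connected component of size ≥ 2 (or has a self-loop).
The vertices on cycles are {1, 2, 3, 4, 6, 7, 8, 9, 10, 11, 12, 13, 14, 15} — 14 in total.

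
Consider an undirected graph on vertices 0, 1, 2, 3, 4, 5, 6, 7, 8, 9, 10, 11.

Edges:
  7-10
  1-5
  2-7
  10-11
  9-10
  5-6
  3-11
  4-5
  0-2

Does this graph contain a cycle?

No

DFS, tracking each vertex's parent; an edge to a visited non-parent vertex closes a cycle.
Start from 2:
visit 2 (parent –)
  visit 7 (parent 2)
    visit 10 (parent 7)
      visit 11 (parent 10)
        visit 3 (parent 11)
          3–11: parent, skip
        11–10: parent, skip
      visit 9 (parent 10)
        9–10: parent, skip
      10–7: parent, skip
    7–2: parent, skip
  visit 0 (parent 2)
    0–2: parent, skip
visit 1 (parent –)
  visit 5 (parent 1)
    visit 4 (parent 5)
      4–5: parent, skip
    visit 6 (parent 5)
      6–5: parent, skip
    5–1: parent, skip
visit 8 (parent –)
No non-parent visited neighbor found — the graph is a forest.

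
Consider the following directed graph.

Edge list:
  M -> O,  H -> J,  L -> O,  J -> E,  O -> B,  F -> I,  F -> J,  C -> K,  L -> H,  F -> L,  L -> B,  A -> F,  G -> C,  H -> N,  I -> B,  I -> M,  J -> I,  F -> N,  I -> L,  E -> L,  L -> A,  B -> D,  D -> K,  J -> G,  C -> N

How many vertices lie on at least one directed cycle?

7

A vertex is on a directed cycle iff it belongs to a strongly connected component of size ≥ 2 (or has a self-loop).
The vertices on cycles are {A, E, F, H, I, J, L} — 7 in total.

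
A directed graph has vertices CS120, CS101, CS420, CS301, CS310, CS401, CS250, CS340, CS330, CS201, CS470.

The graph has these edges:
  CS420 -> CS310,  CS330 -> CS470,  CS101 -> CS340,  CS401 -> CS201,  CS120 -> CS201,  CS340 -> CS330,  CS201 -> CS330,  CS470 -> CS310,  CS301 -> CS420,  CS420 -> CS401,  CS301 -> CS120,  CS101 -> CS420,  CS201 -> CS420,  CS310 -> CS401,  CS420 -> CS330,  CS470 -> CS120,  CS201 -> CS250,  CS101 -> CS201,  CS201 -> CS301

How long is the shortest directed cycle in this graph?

3

For each vertex v, BFS finds the shortest path from v back to v.
The shortest such closed walk is CS201 → CS420 → CS401 → CS201, length 3.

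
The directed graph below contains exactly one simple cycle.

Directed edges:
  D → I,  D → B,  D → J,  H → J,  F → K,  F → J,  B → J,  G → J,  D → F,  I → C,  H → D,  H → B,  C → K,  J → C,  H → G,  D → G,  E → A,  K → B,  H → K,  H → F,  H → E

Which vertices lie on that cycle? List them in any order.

B, C, J, K

DFS with gray/black marking from J:
J gray
  C gray
    K gray
      B gray
        B→J: J is gray → back edge
Back edge closes the cycle J → C → K → B → J; its vertices are {B, C, J, K}.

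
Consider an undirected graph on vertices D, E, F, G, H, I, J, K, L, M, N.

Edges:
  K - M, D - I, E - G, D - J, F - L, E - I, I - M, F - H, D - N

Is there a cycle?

DFS, tracking each vertex's parent; an edge to a visited non-parent vertex closes a cycle.
Start from M:
visit M (parent –)
  visit K (parent M)
    K–M: parent, skip
  visit I (parent M)
    I–M: parent, skip
    visit E (parent I)
      E–I: parent, skip
      visit G (parent E)
        G–E: parent, skip
    visit D (parent I)
      visit J (parent D)
        J–D: parent, skip
      visit N (parent D)
        N–D: parent, skip
      D–I: parent, skip
visit F (parent –)
  visit H (parent F)
    H–F: parent, skip
  visit L (parent F)
    L–F: parent, skip
No non-parent visited neighbor found — the graph is a forest.

No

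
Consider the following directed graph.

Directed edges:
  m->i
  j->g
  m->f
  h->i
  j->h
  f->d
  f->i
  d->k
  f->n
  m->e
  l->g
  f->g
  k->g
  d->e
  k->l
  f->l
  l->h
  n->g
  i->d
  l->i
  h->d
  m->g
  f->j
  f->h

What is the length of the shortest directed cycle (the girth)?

4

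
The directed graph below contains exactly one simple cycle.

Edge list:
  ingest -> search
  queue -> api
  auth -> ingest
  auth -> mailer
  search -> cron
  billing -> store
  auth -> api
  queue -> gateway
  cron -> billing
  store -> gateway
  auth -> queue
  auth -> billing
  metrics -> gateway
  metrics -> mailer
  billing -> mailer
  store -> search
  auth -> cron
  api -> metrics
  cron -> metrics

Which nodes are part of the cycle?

cron, store, search, billing

DFS with gray/black marking from cron:
cron gray
  metrics gray
    gateway gray
    gateway black
    mailer gray
    mailer black
  metrics black
  billing gray
    billing→mailer: mailer black — skip
    store gray
      store→gateway: gateway black — skip
      search gray
        search→cron: cron is gray → back edge
Back edge closes the cycle cron → billing → store → search → cron; its vertices are {cron, store, search, billing}.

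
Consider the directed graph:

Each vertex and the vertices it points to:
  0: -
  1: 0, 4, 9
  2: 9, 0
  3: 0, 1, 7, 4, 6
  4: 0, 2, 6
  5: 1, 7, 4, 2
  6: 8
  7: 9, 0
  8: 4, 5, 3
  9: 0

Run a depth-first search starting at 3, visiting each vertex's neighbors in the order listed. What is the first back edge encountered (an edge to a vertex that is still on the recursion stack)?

DFS from 3 (visiting each vertex's neighbors in the order listed); mark gray on enter, black on exit:
3 gray
  0 gray
  0 black
  1 gray
    1→0: 0 black — skip
    4 gray
      4→0: 0 black — skip
      2 gray
        9 gray
          9→0: 0 black — skip
        9 black
        2→0: 0 black — skip
      2 black
      6 gray
        8 gray
          8→4: 4 is gray → back edge
First back edge: 8 → 4.

8->4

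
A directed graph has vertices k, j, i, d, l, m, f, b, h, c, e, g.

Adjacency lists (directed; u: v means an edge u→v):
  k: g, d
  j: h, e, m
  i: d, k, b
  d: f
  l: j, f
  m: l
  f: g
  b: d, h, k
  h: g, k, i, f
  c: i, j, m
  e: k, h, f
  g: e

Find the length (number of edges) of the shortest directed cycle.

For each vertex v, BFS finds the shortest path from v back to v.
The shortest such closed walk is j → m → l → j, length 3.

3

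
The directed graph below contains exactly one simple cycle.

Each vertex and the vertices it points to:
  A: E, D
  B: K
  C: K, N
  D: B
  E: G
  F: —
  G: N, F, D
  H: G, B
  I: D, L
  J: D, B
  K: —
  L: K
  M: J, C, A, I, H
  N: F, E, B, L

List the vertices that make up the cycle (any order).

E, G, N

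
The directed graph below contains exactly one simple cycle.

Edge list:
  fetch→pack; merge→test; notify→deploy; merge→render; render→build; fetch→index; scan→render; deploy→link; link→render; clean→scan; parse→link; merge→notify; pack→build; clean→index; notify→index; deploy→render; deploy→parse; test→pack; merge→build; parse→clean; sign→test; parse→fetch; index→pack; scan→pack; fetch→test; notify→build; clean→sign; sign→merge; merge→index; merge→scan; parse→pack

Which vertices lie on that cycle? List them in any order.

sign, clean, merge, parse, deploy, notify

DFS with gray/black marking from deploy:
deploy gray
  parse gray
    fetch gray
      index gray
        pack gray
          build gray
          build black
        pack black
      index black
      test gray
        test→pack: pack black — skip
      test black
      fetch→pack: pack black — skip
    fetch black
    clean gray
      scan gray
        render gray
          render→build: build black — skip
        render black
        scan→pack: pack black — skip
      scan black
      sign gray
        merge gray
          notify gray
            notify→deploy: deploy is gray → back edge
Back edge closes the cycle deploy → parse → clean → sign → merge → notify → deploy; its vertices are {sign, clean, merge, parse, deploy, notify}.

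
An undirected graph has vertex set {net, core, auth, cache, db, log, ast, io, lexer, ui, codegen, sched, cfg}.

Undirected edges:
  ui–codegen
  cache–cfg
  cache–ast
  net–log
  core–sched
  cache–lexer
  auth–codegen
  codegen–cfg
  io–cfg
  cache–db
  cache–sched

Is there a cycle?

No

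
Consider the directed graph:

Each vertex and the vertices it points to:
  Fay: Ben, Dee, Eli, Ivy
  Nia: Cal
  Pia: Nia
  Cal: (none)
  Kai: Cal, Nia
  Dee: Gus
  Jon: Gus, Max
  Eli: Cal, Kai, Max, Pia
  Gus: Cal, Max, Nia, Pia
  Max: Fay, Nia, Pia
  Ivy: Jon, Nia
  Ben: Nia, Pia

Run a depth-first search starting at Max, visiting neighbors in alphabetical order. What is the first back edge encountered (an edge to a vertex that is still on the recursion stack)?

DFS from Max (visiting neighbors in alphabetical order); mark gray on enter, black on exit:
Max gray
  Fay gray
    Ben gray
      Nia gray
        Cal gray
        Cal black
      Nia black
      Pia gray
        Pia→Nia: Nia black — skip
      Pia black
    Ben black
    Dee gray
      Gus gray
        Gus→Cal: Cal black — skip
        Gus→Max: Max is gray → back edge
First back edge: Gus → Max.

Gus->Max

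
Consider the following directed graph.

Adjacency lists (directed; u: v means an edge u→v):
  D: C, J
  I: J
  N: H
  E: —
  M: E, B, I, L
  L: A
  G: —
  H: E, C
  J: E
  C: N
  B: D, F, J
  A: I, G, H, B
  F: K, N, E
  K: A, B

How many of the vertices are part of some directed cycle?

A vertex is on a directed cycle iff it belongs to a strongly connected component of size ≥ 2 (or has a self-loop).
The vertices on cycles are {A, B, C, F, H, K, N} — 7 in total.

7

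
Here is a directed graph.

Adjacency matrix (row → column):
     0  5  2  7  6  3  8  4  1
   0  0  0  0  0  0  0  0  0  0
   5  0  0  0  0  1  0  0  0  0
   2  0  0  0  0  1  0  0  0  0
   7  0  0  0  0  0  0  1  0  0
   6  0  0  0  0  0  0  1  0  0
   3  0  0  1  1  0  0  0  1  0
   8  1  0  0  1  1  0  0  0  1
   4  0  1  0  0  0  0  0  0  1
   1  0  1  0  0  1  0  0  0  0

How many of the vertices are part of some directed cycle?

5

A vertex is on a directed cycle iff it belongs to a strongly connected component of size ≥ 2 (or has a self-loop).
The vertices on cycles are {1, 5, 6, 7, 8} — 5 in total.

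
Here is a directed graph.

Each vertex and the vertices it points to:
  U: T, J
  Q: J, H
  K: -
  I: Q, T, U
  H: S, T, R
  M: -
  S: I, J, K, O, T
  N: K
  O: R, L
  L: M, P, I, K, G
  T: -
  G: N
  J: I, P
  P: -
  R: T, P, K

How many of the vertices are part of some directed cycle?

8

A vertex is on a directed cycle iff it belongs to a strongly connected component of size ≥ 2 (or has a self-loop).
The vertices on cycles are {H, I, J, L, O, Q, S, U} — 8 in total.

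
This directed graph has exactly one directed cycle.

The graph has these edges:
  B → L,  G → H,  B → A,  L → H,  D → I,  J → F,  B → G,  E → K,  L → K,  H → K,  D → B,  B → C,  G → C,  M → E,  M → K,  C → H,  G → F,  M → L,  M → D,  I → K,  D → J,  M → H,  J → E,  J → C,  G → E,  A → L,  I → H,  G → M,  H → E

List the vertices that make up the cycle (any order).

B, D, G, M

DFS with gray/black marking from D:
D gray
  J gray
    E gray
      K gray
      K black
    E black
    F gray
    F black
    C gray
      H gray
        H→E: E black — skip
        H→K: K black — skip
      H black
    C black
  J black
  B gray
    B→C: C black — skip
    L gray
      L→H: H black — skip
      L→K: K black — skip
    L black
    G gray
      M gray
        M→D: D is gray → back edge
Back edge closes the cycle D → B → G → M → D; its vertices are {B, D, G, M}.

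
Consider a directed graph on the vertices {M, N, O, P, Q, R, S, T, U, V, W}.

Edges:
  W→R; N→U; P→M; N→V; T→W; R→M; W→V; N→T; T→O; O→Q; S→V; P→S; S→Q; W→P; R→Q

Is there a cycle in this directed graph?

No

DFS with white/gray/black marking, starting from V:
V gray
V black
M gray
M black
N gray
  N→V: V black — skip
  T gray
    W gray
      R gray
        Q gray
        Q black
        R→M: M black — skip
      R black
      P gray
        P→M: M black — skip
        S gray
          S→V: V black — skip
          S→Q: Q black — skip
        S black
      P black
      W→V: V black — skip
    W black
    O gray
      O→Q: Q black — skip
    O black
  T black
  U gray
  U black
N black
Every edge goes to a white or black vertex — no back edge, so the graph is acyclic.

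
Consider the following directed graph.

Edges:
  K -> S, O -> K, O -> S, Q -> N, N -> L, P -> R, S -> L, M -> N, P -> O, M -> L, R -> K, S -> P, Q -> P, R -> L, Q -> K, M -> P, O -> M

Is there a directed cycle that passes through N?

No

N lies on a cycle iff there is a path from N back to itself.
Exploring from N, it never reaches itself; equivalently, its strongly connected component is a singleton.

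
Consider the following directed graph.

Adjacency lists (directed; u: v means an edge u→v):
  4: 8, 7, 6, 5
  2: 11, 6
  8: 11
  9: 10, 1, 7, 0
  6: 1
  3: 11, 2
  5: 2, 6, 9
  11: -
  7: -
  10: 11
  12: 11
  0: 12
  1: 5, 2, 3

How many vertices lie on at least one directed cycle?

6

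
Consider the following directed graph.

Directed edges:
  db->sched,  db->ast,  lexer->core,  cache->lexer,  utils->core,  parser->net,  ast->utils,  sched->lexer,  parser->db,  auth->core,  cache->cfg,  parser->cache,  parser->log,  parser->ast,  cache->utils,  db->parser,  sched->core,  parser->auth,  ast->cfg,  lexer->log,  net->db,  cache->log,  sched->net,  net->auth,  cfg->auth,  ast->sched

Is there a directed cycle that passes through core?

No

core lies on a cycle iff there is a path from core back to itself.
Exploring from core, it never reaches itself; equivalently, its strongly connected component is a singleton.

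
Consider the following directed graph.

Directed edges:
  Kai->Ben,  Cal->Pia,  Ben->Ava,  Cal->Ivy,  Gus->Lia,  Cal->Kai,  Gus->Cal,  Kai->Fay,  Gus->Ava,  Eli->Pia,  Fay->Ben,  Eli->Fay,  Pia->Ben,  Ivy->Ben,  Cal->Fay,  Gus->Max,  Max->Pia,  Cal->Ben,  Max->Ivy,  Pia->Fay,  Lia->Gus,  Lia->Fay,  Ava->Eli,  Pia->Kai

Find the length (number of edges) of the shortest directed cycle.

2

For each vertex v, BFS finds the shortest path from v back to v.
The shortest such closed walk is Gus → Lia → Gus, length 2.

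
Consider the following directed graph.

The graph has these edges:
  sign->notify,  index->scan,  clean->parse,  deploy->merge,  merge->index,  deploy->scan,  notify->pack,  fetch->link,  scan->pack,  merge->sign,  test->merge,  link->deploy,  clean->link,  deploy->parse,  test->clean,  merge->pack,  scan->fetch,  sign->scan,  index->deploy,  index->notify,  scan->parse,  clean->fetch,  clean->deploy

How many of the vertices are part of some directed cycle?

7

A vertex is on a directed cycle iff it belongs to a strongly connected component of size ≥ 2 (or has a self-loop).
The vertices on cycles are {link, scan, sign, fetch, index, merge, deploy} — 7 in total.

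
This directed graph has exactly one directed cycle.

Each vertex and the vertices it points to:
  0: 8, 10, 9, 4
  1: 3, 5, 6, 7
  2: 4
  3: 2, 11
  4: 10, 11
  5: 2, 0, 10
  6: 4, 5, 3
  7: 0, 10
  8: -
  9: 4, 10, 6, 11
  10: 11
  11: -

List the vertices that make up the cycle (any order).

DFS with gray/black marking from 6:
6 gray
  4 gray
    10 gray
      11 gray
      11 black
    10 black
    4→11: 11 black — skip
  4 black
  5 gray
    2 gray
      2→4: 4 black — skip
    2 black
    0 gray
      8 gray
      8 black
      0→10: 10 black — skip
      9 gray
        9→4: 4 black — skip
        9→10: 10 black — skip
        9→6: 6 is gray → back edge
Back edge closes the cycle 6 → 5 → 0 → 9 → 6; its vertices are {0, 5, 6, 9}.

0, 5, 6, 9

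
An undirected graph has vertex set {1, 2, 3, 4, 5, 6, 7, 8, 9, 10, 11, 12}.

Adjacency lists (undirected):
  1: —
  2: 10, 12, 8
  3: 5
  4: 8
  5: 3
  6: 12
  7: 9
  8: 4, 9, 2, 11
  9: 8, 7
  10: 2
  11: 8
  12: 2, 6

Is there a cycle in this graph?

No

DFS, tracking each vertex's parent; an edge to a visited non-parent vertex closes a cycle.
Start from 4:
visit 4 (parent –)
  visit 8 (parent 4)
    8–4: parent, skip
    visit 9 (parent 8)
      9–8: parent, skip
      visit 7 (parent 9)
        7–9: parent, skip
    visit 2 (parent 8)
      visit 10 (parent 2)
        10–2: parent, skip
      visit 12 (parent 2)
        12–2: parent, skip
        visit 6 (parent 12)
          6–12: parent, skip
      2–8: parent, skip
    visit 11 (parent 8)
      11–8: parent, skip
visit 1 (parent –)
visit 3 (parent –)
  visit 5 (parent 3)
    5–3: parent, skip
No non-parent visited neighbor found — the graph is a forest.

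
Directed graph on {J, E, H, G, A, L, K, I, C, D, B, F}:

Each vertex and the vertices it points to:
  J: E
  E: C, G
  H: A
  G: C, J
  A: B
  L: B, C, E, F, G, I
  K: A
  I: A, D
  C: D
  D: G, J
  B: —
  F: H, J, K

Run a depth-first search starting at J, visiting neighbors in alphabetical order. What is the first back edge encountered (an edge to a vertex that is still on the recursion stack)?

G->C

DFS from J (visiting neighbors in alphabetical order); mark gray on enter, black on exit:
J gray
  E gray
    C gray
      D gray
        G gray
          G→C: C is gray → back edge
First back edge: G → C.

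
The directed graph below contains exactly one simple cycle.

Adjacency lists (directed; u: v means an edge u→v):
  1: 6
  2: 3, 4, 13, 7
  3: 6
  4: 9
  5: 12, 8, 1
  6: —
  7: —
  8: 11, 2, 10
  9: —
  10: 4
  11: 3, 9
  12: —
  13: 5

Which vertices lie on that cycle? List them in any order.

DFS with gray/black marking from 5:
5 gray
  12 gray
  12 black
  8 gray
    11 gray
      3 gray
        6 gray
        6 black
      3 black
      9 gray
      9 black
    11 black
    2 gray
      2→3: 3 black — skip
      4 gray
        4→9: 9 black — skip
      4 black
      13 gray
        13→5: 5 is gray → back edge
Back edge closes the cycle 5 → 8 → 2 → 13 → 5; its vertices are {2, 5, 8, 13}.

2, 5, 8, 13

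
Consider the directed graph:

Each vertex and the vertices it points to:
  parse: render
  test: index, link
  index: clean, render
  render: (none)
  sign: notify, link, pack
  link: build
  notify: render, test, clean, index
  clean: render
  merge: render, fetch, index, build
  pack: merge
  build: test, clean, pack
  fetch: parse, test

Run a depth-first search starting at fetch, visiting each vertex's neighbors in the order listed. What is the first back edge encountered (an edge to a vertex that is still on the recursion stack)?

build→test

DFS from fetch (visiting each vertex's neighbors in the order listed); mark gray on enter, black on exit:
fetch gray
  parse gray
    render gray
    render black
  parse black
  test gray
    index gray
      clean gray
        clean→render: render black — skip
      clean black
      index→render: render black — skip
    index black
    link gray
      build gray
        build→test: test is gray → back edge
First back edge: build → test.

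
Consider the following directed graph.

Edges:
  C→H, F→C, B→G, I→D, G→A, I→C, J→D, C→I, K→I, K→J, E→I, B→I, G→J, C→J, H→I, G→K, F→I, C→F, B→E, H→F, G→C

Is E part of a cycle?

No

E lies on a cycle iff there is a path from E back to itself.
Exploring from E, it never reaches itself; equivalently, its strongly connected component is a singleton.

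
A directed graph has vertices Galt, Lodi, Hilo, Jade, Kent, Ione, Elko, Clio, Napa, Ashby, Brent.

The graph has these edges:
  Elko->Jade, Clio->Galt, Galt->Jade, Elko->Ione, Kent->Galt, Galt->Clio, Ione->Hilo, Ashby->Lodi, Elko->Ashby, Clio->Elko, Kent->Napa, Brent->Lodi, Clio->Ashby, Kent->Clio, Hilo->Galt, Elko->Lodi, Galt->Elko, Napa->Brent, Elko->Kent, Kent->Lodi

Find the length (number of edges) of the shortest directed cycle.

For each vertex v, BFS finds the shortest path from v back to v.
The shortest such closed walk is Galt → Clio → Galt, length 2.

2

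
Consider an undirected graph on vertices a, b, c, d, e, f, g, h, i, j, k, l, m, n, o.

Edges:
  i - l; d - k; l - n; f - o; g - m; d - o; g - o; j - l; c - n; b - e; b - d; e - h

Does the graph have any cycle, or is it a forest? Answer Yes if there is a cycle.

No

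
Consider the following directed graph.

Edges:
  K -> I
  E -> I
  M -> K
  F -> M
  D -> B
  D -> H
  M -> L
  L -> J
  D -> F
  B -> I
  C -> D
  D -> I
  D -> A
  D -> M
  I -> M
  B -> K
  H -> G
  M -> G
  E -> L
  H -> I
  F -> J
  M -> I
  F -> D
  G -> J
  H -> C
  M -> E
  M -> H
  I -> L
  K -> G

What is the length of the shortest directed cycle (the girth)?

2

For each vertex v, BFS finds the shortest path from v back to v.
The shortest such closed walk is F → D → F, length 2.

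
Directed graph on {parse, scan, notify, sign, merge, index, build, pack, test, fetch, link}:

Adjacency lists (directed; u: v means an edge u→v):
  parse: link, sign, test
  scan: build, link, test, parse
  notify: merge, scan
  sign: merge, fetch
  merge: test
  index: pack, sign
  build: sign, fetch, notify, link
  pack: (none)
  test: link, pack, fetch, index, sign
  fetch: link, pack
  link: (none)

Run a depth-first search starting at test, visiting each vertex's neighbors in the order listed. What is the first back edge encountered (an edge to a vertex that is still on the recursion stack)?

merge->test

DFS from test (visiting each vertex's neighbors in the order listed); mark gray on enter, black on exit:
test gray
  link gray
  link black
  pack gray
  pack black
  fetch gray
    fetch→link: link black — skip
    fetch→pack: pack black — skip
  fetch black
  index gray
    index→pack: pack black — skip
    sign gray
      merge gray
        merge→test: test is gray → back edge
First back edge: merge → test.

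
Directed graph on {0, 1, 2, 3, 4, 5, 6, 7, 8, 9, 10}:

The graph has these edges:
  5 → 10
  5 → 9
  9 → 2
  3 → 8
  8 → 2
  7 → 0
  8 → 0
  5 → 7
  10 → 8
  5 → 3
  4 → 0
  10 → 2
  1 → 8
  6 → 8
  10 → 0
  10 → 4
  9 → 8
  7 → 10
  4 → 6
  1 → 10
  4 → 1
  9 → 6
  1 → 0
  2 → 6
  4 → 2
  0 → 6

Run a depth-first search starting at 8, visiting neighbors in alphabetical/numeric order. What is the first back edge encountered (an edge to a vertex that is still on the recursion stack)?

6→8

DFS from 8 (visiting neighbors in alphabetical/numeric order); mark gray on enter, black on exit:
8 gray
  0 gray
    6 gray
      6→8: 8 is gray → back edge
First back edge: 6 → 8.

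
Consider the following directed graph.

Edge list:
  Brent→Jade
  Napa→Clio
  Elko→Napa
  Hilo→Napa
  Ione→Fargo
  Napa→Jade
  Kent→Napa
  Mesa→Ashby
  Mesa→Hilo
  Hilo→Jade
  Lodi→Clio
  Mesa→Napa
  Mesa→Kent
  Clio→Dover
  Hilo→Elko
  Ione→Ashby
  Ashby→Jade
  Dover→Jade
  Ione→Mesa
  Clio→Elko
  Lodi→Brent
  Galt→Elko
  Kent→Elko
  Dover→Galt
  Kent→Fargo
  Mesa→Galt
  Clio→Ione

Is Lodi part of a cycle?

No

Lodi lies on a cycle iff there is a path from Lodi back to itself.
Exploring from Lodi, it never reaches itself; equivalently, its strongly connected component is a singleton.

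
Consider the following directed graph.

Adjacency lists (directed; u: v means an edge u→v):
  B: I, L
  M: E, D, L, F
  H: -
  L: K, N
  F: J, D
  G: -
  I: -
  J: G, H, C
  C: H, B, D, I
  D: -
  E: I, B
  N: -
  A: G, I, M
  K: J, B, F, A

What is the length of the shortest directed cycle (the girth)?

For each vertex v, BFS finds the shortest path from v back to v.
The shortest such closed walk is L → K → B → L, length 3.

3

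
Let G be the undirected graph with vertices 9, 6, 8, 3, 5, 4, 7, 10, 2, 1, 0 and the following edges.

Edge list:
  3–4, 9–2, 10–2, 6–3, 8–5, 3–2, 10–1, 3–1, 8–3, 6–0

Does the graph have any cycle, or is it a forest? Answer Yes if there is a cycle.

Yes

DFS, tracking each vertex's parent; an edge to a visited non-parent vertex closes a cycle.
Start from 0:
visit 0 (parent –)
  visit 6 (parent 0)
    visit 3 (parent 6)
      visit 4 (parent 3)
        4–3: parent, skip
      visit 1 (parent 3)
        1–3: parent, skip
        visit 10 (parent 1)
          visit 2 (parent 10)
            2–3: 3 visited and ≠ parent → cycle
Cycle: 3 – 1 – 10 – 2 – 3.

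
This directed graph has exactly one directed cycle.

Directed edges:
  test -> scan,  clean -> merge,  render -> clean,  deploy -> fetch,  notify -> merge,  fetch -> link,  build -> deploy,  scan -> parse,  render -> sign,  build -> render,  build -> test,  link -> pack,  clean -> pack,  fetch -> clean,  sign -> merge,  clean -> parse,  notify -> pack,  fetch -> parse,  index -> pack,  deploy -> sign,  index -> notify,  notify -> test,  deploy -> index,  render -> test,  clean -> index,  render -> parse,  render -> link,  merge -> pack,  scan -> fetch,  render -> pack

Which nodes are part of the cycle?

DFS with gray/black marking from fetch:
fetch gray
  link gray
    pack gray
    pack black
  link black
  parse gray
  parse black
  clean gray
    index gray
      index→pack: pack black — skip
      notify gray
        notify→pack: pack black — skip
        merge gray
          merge→pack: pack black — skip
        merge black
        test gray
          scan gray
            scan→parse: parse black — skip
            scan→fetch: fetch is gray → back edge
Back edge closes the cycle fetch → clean → index → notify → test → scan → fetch; its vertices are {scan, test, clean, fetch, index, notify}.

scan, test, clean, fetch, index, notify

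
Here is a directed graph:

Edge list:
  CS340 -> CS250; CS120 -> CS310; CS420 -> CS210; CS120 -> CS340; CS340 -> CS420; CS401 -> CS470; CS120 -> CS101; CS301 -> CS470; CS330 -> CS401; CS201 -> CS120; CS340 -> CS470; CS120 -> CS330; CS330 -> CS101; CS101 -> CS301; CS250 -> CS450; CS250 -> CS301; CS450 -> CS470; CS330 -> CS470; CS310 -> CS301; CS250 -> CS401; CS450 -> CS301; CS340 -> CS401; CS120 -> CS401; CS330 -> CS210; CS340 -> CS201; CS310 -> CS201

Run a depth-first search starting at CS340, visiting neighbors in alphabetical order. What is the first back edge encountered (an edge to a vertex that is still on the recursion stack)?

DFS from CS340 (visiting neighbors in alphabetical order); mark gray on enter, black on exit:
CS340 gray
  CS201 gray
    CS120 gray
      CS101 gray
        CS301 gray
          CS470 gray
          CS470 black
        CS301 black
      CS101 black
      CS310 gray
        CS310→CS201: CS201 is gray → back edge
First back edge: CS310 → CS201.

CS310→CS201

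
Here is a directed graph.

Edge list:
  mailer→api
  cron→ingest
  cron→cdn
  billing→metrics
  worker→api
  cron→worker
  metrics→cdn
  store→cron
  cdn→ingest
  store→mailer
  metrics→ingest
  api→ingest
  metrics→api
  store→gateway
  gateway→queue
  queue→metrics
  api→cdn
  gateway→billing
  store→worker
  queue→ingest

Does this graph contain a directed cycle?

DFS with white/gray/black marking, starting from worker:
worker gray
  api gray
    cdn gray
      ingest gray
      ingest black
    cdn black
    api→ingest: ingest black — skip
  api black
worker black
mailer gray
  mailer→api: api black — skip
mailer black
metrics gray
  metrics→api: api black — skip
  metrics→cdn: cdn black — skip
  metrics→ingest: ingest black — skip
metrics black
gateway gray
  billing gray
    billing→metrics: metrics black — skip
  billing black
  queue gray
    queue→ingest: ingest black — skip
    queue→metrics: metrics black — skip
  queue black
gateway black
cron gray
  cron→worker: worker black — skip
  cron→ingest: ingest black — skip
  cron→cdn: cdn black — skip
cron black
store gray
  store→worker: worker black — skip
  store→cron: cron black — skip
  store→mailer: mailer black — skip
  store→gateway: gateway black — skip
store black
Every edge goes to a white or black vertex — no back edge, so the graph is acyclic.

No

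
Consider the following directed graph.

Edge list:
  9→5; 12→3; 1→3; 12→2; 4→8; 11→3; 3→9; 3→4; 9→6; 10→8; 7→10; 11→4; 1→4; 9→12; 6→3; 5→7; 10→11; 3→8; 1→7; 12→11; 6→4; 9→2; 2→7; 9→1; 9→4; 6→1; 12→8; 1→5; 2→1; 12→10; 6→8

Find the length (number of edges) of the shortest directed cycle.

3

For each vertex v, BFS finds the shortest path from v back to v.
The shortest such closed walk is 9 → 12 → 3 → 9, length 3.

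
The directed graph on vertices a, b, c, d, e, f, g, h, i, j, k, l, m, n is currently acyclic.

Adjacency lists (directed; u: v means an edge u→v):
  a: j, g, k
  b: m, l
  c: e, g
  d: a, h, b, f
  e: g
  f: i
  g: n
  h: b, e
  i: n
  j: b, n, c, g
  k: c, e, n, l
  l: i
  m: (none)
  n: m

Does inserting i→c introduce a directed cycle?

No

Adding i→c creates a cycle iff c can already reach i.
Explore from c: no path reaches i. The graph stays acyclic.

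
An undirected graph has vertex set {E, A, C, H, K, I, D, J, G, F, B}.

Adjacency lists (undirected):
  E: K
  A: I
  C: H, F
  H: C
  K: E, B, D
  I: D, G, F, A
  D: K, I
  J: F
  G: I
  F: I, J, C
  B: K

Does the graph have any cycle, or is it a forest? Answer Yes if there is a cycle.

No

DFS, tracking each vertex's parent; an edge to a visited non-parent vertex closes a cycle.
Start from G:
visit G (parent –)
  visit I (parent G)
    visit D (parent I)
      visit K (parent D)
        visit E (parent K)
          E–K: parent, skip
        visit B (parent K)
          B–K: parent, skip
        K–D: parent, skip
      D–I: parent, skip
    I–G: parent, skip
    visit F (parent I)
      F–I: parent, skip
      visit J (parent F)
        J–F: parent, skip
      visit C (parent F)
        visit H (parent C)
          H–C: parent, skip
        C–F: parent, skip
    visit A (parent I)
      A–I: parent, skip
No non-parent visited neighbor found — the graph is a forest.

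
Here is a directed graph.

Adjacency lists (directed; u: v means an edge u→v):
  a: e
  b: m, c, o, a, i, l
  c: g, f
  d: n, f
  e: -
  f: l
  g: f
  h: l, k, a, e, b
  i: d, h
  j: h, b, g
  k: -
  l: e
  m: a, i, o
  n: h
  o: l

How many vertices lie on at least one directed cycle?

6

A vertex is on a directed cycle iff it belongs to a strongly connected component of size ≥ 2 (or has a self-loop).
The vertices on cycles are {b, d, h, i, m, n} — 6 in total.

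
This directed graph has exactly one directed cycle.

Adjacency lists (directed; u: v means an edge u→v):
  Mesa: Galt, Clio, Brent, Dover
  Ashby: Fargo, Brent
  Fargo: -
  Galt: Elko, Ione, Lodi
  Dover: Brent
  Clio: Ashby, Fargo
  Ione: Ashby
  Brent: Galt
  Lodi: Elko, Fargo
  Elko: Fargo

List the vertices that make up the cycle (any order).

Galt, Ione, Ashby, Brent

DFS with gray/black marking from Galt:
Galt gray
  Elko gray
    Fargo gray
    Fargo black
  Elko black
  Ione gray
    Ashby gray
      Ashby→Fargo: Fargo black — skip
      Brent gray
        Brent→Galt: Galt is gray → back edge
Back edge closes the cycle Galt → Ione → Ashby → Brent → Galt; its vertices are {Galt, Ione, Ashby, Brent}.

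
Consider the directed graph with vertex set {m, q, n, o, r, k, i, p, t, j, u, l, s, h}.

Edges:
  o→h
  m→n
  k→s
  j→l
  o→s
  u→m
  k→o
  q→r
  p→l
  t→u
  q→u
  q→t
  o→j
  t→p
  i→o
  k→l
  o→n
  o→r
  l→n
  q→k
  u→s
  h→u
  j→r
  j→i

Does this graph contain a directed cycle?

Yes

DFS with white/gray/black marking, starting from t:
t gray
  p gray
    l gray
      n gray
      n black
    l black
  p black
  u gray
    m gray
      m→n: n black — skip
    m black
    s gray
    s black
  u black
t black
q gray
  k gray
    k→s: s black — skip
    o gray
      r gray
      r black
      o→n: n black — skip
      o→s: s black — skip
      j gray
        i gray
          i→o: o is gray → back edge
Back edge found, so a cycle exists: o → j → i → o.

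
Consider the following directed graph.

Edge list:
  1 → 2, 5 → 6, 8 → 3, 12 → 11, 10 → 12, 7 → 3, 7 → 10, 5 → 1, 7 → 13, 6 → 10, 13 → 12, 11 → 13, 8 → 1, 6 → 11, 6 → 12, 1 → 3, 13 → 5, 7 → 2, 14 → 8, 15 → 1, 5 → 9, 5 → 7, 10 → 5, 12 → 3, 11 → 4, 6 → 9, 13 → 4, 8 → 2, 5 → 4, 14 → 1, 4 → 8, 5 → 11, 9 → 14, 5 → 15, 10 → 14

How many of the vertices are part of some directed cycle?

A vertex is on a directed cycle iff it belongs to a strongly connected component of size ≥ 2 (or has a self-loop).
The vertices on cycles are {5, 6, 7, 10, 11, 12, 13} — 7 in total.

7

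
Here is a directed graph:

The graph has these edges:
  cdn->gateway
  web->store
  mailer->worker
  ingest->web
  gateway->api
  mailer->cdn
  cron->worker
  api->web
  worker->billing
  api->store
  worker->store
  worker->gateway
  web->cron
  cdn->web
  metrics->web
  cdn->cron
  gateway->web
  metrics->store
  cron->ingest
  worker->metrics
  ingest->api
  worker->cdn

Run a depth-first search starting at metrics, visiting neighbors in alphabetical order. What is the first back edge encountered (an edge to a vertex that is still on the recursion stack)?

api->web

DFS from metrics (visiting neighbors in alphabetical order); mark gray on enter, black on exit:
metrics gray
  store gray
  store black
  web gray
    cron gray
      ingest gray
        api gray
          api→store: store black — skip
          api→web: web is gray → back edge
First back edge: api → web.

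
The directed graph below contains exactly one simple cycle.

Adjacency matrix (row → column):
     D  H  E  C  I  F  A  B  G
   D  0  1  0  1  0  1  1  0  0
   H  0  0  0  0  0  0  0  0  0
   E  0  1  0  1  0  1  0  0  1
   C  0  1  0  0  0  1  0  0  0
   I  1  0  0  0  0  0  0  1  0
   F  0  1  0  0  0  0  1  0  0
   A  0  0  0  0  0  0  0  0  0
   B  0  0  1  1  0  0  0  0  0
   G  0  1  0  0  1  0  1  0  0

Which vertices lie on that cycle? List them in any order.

B, E, G, I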